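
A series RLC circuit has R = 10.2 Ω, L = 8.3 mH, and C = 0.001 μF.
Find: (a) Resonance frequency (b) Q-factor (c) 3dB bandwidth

Step 1 — Resonance condition Im(Z)=0 gives ω₀ = 1/√(LC).
Step 2 — ω₀ = 1/√(0.0083·1e-09) = 3.471e+05 rad/s.
Step 3 — f₀ = ω₀/(2π) = 5.524e+04 Hz.
Step 4 — Series Q: Q = ω₀L/R = 3.471e+05·0.0083/10.2 = 282.4.
Step 5 — 3dB bandwidth: Δω = ω₀/Q = 1229 rad/s; BW = Δω/(2π) = 195.6 Hz.

(a) f₀ = 5.524e+04 Hz  (b) Q = 282.4  (c) BW = 195.6 Hz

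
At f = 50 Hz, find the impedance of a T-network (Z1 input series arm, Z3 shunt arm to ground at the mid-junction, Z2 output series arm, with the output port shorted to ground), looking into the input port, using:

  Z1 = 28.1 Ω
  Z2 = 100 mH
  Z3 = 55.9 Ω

Step 1 — Angular frequency: ω = 2π·f = 2π·50 = 314.2 rad/s.
Step 2 — Component impedances:
  Z1: Z = R = 28.1 Ω
  Z2: Z = jωL = j·314.2·0.1 = 0 + j31.42 Ω
  Z3: Z = R = 55.9 Ω
Step 3 — With the output port shorted to ground, the output series arm Z2 runs from the junction to ground; the shunt arm Z3 also runs from the junction to ground. They appear in parallel: Z3 || Z2 = 13.42 + j23.88 Ω.
Step 4 — Series with input arm Z1: Z_in = Z1 + (Z3 || Z2) = 41.52 + j23.88 Ω = 47.89∠29.9° Ω.

Z = 41.52 + j23.88 Ω = 47.89∠29.9° Ω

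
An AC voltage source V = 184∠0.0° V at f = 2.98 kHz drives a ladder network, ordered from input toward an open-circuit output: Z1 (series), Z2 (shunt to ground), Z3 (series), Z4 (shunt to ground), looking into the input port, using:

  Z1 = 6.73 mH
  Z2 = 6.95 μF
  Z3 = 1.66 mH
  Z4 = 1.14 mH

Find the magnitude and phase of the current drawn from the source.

Step 1 — Angular frequency: ω = 2π·f = 2π·2980 = 1.872e+04 rad/s.
Step 2 — Component impedances:
  Z1: Z = jωL = j·1.872e+04·0.00673 = 0 + j126 Ω
  Z2: Z = 1/(jωC) = -j/(ω·C) = 0 - j7.685 Ω
  Z3: Z = jωL = j·1.872e+04·0.00166 = 0 + j31.08 Ω
  Z4: Z = jωL = j·1.872e+04·0.00114 = 0 + j21.35 Ω
Step 3 — Ladder network (open output): work backward from the far end, alternating series and parallel combinations. Z_in = 0 + j117 Ω = 117∠90.0° Ω.
Step 4 — Source phasor: V = 184∠0.0° V = 184 V.
Step 5 — Ohm's law: I = V / Z_total = (184) / (0 + j117) = 0 - j1.573 A.
Step 6 — Convert to polar: |I| = 1.573 A, ∠I = -90.0°.

I = 1.573∠-90.0° A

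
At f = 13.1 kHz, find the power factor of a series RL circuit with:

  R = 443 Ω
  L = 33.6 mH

Step 1 — Angular frequency: ω = 2π·f = 2π·1.31e+04 = 8.231e+04 rad/s.
Step 2 — Component impedances:
  R: Z = R = 443 Ω
  L: Z = jωL = j·8.231e+04·0.0336 = 0 + j2766 Ω
Step 3 — Series combination: Z_total = R + L = 443 + j2766 Ω = 2801∠80.9° Ω.
Step 4 — Power factor: PF = cos(φ) = Re(Z)/|Z| = 443/2801 = 0.1582.
Step 5 — Type: Im(Z) = 2766 ⇒ lagging (phase φ = 80.9°).

PF = 0.1582 (lagging, φ = 80.9°)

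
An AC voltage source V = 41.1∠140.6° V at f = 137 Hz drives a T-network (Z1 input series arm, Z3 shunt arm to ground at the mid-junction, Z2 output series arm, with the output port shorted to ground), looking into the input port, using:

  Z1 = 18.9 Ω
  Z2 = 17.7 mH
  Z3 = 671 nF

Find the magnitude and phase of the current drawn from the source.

Step 1 — Angular frequency: ω = 2π·f = 2π·137 = 860.8 rad/s.
Step 2 — Component impedances:
  Z1: Z = R = 18.9 Ω
  Z2: Z = jωL = j·860.8·0.0177 = 0 + j15.24 Ω
  Z3: Z = 1/(jωC) = -j/(ω·C) = 0 - j1731 Ω
Step 3 — With the output port shorted to ground, the output series arm Z2 runs from the junction to ground; the shunt arm Z3 also runs from the junction to ground. They appear in parallel: Z3 || Z2 = 0 + j15.37 Ω.
Step 4 — Series with input arm Z1: Z_in = Z1 + (Z3 || Z2) = 18.9 + j15.37 Ω = 24.36∠39.1° Ω.
Step 5 — Source phasor: V = 41.1∠140.6° V = -31.76 + j26.09 V.
Step 6 — Ohm's law: I = V / Z_total = (-31.76 + j26.09) / (18.9 + j15.37) = -0.3357 + j1.653 A.
Step 7 — Convert to polar: |I| = 1.687 A, ∠I = 101.5°.

I = 1.687∠101.5° A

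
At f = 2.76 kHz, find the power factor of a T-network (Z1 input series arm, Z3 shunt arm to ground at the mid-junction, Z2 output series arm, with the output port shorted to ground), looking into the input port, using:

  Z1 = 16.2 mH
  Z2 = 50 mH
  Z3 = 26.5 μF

Step 1 — Angular frequency: ω = 2π·f = 2π·2760 = 1.734e+04 rad/s.
Step 2 — Component impedances:
  Z1: Z = jωL = j·1.734e+04·0.0162 = 0 + j280.9 Ω
  Z2: Z = jωL = j·1.734e+04·0.05 = 0 + j867.1 Ω
  Z3: Z = 1/(jωC) = -j/(ω·C) = 0 - j2.176 Ω
Step 3 — With the output port shorted to ground, the output series arm Z2 runs from the junction to ground; the shunt arm Z3 also runs from the junction to ground. They appear in parallel: Z3 || Z2 = 0 - j2.182 Ω.
Step 4 — Series with input arm Z1: Z_in = Z1 + (Z3 || Z2) = 0 + j278.8 Ω = 278.8∠90.0° Ω.
Step 5 — Power factor: PF = cos(φ) = Re(Z)/|Z| = 0/278.8 = 0.
Step 6 — Type: Im(Z) = 278.8 ⇒ lagging (phase φ = 90.0°).

PF = 0 (lagging, φ = 90.0°)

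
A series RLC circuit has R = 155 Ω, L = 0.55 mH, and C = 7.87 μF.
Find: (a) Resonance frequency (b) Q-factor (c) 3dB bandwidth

Step 1 — Resonance: ω₀ = 1/√(LC) = 1/√(0.00055·7.87e-06) = 1.52e+04 rad/s.
Step 2 — f₀ = ω₀/(2π) = 2419 Hz.
Step 3 — Series Q: Q = ω₀L/R = 1.52e+04·0.00055/155 = 0.05393.
Step 4 — Bandwidth: Δω = ω₀/Q = 2.818e+05 rad/s; BW = Δω/(2π) = 4.485e+04 Hz.

(a) f₀ = 2419 Hz  (b) Q = 0.05393  (c) BW = 4.485e+04 Hz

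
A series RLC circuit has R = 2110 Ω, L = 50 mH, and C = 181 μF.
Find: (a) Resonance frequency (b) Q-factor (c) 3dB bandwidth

Step 1 — Resonance: ω₀ = 1/√(LC) = 1/√(0.05·0.000181) = 332.4 rad/s.
Step 2 — f₀ = ω₀/(2π) = 52.9 Hz.
Step 3 — Series Q: Q = ω₀L/R = 332.4·0.05/2110 = 0.007877.
Step 4 — Bandwidth: Δω = ω₀/Q = 4.22e+04 rad/s; BW = Δω/(2π) = 6716 Hz.

(a) f₀ = 52.9 Hz  (b) Q = 0.007877  (c) BW = 6716 Hz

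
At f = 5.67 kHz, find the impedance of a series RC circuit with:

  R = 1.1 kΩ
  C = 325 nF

Step 1 — Angular frequency: ω = 2π·f = 2π·5670 = 3.563e+04 rad/s.
Step 2 — Component impedances:
  R: Z = R = 1100 Ω
  C: Z = 1/(jωC) = -j/(ω·C) = 0 - j86.37 Ω
Step 3 — Series combination: Z_total = R + C = 1100 - j86.37 Ω = 1103∠-4.5° Ω.

Z = 1100 - j86.37 Ω = 1103∠-4.5° Ω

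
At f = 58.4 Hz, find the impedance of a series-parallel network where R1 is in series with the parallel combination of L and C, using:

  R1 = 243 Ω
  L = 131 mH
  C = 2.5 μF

Step 1 — Angular frequency: ω = 2π·f = 2π·58.4 = 366.9 rad/s.
Step 2 — Component impedances:
  R1: Z = R = 243 Ω
  L: Z = jωL = j·366.9·0.131 = 0 + j48.07 Ω
  C: Z = 1/(jωC) = -j/(ω·C) = 0 - j1090 Ω
Step 3 — Parallel branch: L || C = 1/(1/L + 1/C) = 0 + j50.29 Ω.
Step 4 — Series with R1: Z_total = R1 + (L || C) = 243 + j50.29 Ω = 248.1∠11.7° Ω.

Z = 243 + j50.29 Ω = 248.1∠11.7° Ω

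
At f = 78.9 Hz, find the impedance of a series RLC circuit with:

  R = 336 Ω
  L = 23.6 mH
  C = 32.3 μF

Step 1 — Angular frequency: ω = 2π·f = 2π·78.9 = 495.7 rad/s.
Step 2 — Component impedances:
  R: Z = R = 336 Ω
  L: Z = jωL = j·495.7·0.0236 = 0 + j11.7 Ω
  C: Z = 1/(jωC) = -j/(ω·C) = 0 - j62.45 Ω
Step 3 — Series combination: Z_total = R + L + C = 336 - j50.75 Ω = 339.8∠-8.6° Ω.

Z = 336 - j50.75 Ω = 339.8∠-8.6° Ω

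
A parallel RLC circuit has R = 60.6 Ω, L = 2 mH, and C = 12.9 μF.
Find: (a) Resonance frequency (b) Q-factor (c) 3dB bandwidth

Step 1 — Resonance: ω₀ = 1/√(LC) = 1/√(0.002·1.29e-05) = 6226 rad/s.
Step 2 — f₀ = ω₀/(2π) = 990.9 Hz.
Step 3 — Parallel Q: Q = R/(ω₀L) = 60.6/(6226·0.002) = 4.867.
Step 4 — Bandwidth: Δω = ω₀/Q = 1279 rad/s; BW = Δω/(2π) = 203.6 Hz.

(a) f₀ = 990.9 Hz  (b) Q = 4.867  (c) BW = 203.6 Hz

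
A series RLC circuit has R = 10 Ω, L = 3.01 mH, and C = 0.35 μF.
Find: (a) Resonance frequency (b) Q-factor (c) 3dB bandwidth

Step 1 — Resonance condition Im(Z)=0 gives ω₀ = 1/√(LC).
Step 2 — ω₀ = 1/√(0.00301·3.5e-07) = 3.081e+04 rad/s.
Step 3 — f₀ = ω₀/(2π) = 4903 Hz.
Step 4 — Series Q: Q = ω₀L/R = 3.081e+04·0.00301/10 = 9.274.
Step 5 — 3dB bandwidth: Δω = ω₀/Q = 3322 rad/s; BW = Δω/(2π) = 528.8 Hz.

(a) f₀ = 4903 Hz  (b) Q = 9.274  (c) BW = 528.8 Hz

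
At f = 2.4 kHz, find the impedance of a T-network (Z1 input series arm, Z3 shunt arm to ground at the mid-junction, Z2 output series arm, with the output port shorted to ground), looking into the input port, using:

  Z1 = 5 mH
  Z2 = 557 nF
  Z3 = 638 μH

Step 1 — Angular frequency: ω = 2π·f = 2π·2400 = 1.508e+04 rad/s.
Step 2 — Component impedances:
  Z1: Z = jωL = j·1.508e+04·0.005 = 0 + j75.4 Ω
  Z2: Z = 1/(jωC) = -j/(ω·C) = 0 - j119.1 Ω
  Z3: Z = jωL = j·1.508e+04·0.000638 = 0 + j9.621 Ω
Step 3 — With the output port shorted to ground, the output series arm Z2 runs from the junction to ground; the shunt arm Z3 also runs from the junction to ground. They appear in parallel: Z3 || Z2 = 0 + j10.47 Ω.
Step 4 — Series with input arm Z1: Z_in = Z1 + (Z3 || Z2) = 0 + j85.86 Ω = 85.86∠90.0° Ω.

Z = 0 + j85.86 Ω = 85.86∠90.0° Ω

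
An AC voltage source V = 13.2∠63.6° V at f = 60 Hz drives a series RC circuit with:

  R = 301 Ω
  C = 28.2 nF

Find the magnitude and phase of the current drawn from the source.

Step 1 — Angular frequency: ω = 2π·f = 2π·60 = 377 rad/s.
Step 2 — Component impedances:
  R: Z = R = 301 Ω
  C: Z = 1/(jωC) = -j/(ω·C) = 0 - j9.406e+04 Ω
Step 3 — Series combination: Z_total = R + C = 301 - j9.406e+04 Ω = 9.406e+04∠-89.8° Ω.
Step 4 — Source phasor: V = 13.2∠63.6° V = 5.869 + j11.82 V.
Step 5 — Ohm's law: I = V / Z_total = (5.869 + j11.82) / (301 - j9.406e+04) = -0.0001255 + j6.28e-05 A.
Step 6 — Convert to polar: |I| = 0.0001403 A, ∠I = 153.4°.

I = 0.0001403∠153.4° A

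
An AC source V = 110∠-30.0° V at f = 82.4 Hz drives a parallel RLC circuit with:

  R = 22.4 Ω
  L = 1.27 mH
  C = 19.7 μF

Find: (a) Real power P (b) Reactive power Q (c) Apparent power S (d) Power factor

Step 1 — Angular frequency: ω = 2π·f = 2π·82.4 = 517.7 rad/s.
Step 2 — Component impedances:
  R: Z = R = 22.4 Ω
  L: Z = jωL = j·517.7·0.00127 = 0 + j0.6575 Ω
  C: Z = 1/(jωC) = -j/(ω·C) = 0 - j98.05 Ω
Step 3 — Parallel combination: 1/Z_total = 1/R + 1/L + 1/C; Z_total = 0.01955 + j0.6614 Ω = 0.6617∠88.3° Ω.
Step 4 — Source phasor: V = 110∠-30.0° V = 95.26 - j55 V.
Step 5 — Current: I = V / Z = -78.83 - j146.4 A = 166.2∠-118.3° A.
Step 6 — Complex power: S = V·I* = 540.2 + j1.828e+04 VA.
Step 7 — Real power: P = Re(S) = 540.2 W.
Step 8 — Reactive power: Q = Im(S) = 1.828e+04 VAR.
Step 9 — Apparent power: |S| = 1.829e+04 VA.
Step 10 — Power factor: PF = P/|S| = 0.02954 (lagging).

(a) P = 540.2 W  (b) Q = 1.828e+04 VAR  (c) S = 1.829e+04 VA  (d) PF = 0.02954 (lagging)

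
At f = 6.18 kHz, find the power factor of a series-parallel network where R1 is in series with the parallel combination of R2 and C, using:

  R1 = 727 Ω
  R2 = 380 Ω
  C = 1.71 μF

Step 1 — Angular frequency: ω = 2π·f = 2π·6180 = 3.883e+04 rad/s.
Step 2 — Component impedances:
  R1: Z = R = 727 Ω
  R2: Z = R = 380 Ω
  C: Z = 1/(jωC) = -j/(ω·C) = 0 - j15.06 Ω
Step 3 — Parallel branch: R2 || C = 1/(1/R2 + 1/C) = 0.5959 - j15.04 Ω.
Step 4 — Series with R1: Z_total = R1 + (R2 || C) = 727.6 - j15.04 Ω = 727.8∠-1.2° Ω.
Step 5 — Power factor: PF = cos(φ) = Re(Z)/|Z| = 727.6/727.75 = 0.9998.
Step 6 — Type: Im(Z) = -15.04 ⇒ leading (phase φ = -1.2°).

PF = 0.9998 (leading, φ = -1.2°)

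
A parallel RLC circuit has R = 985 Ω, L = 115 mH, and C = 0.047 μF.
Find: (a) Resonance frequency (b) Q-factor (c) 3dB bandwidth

Step 1 — Resonance: ω₀ = 1/√(LC) = 1/√(0.115·4.7e-08) = 1.36e+04 rad/s.
Step 2 — f₀ = ω₀/(2π) = 2165 Hz.
Step 3 — Parallel Q: Q = R/(ω₀L) = 985/(1.36e+04·0.115) = 0.6297.
Step 4 — Bandwidth: Δω = ω₀/Q = 2.16e+04 rad/s; BW = Δω/(2π) = 3438 Hz.

(a) f₀ = 2165 Hz  (b) Q = 0.6297  (c) BW = 3438 Hz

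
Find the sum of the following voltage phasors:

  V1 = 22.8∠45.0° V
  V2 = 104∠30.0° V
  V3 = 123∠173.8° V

Step 1 — Convert each phasor to rectangular form:
  V1 = 22.8·(cos(45.0°) + j·sin(45.0°)) = 16.12 + j16.12 V
  V2 = 104·(cos(30.0°) + j·sin(30.0°)) = 90.07 + j52 V
  V3 = 123·(cos(173.8°) + j·sin(173.8°)) = -122.3 + j13.28 V
Step 2 — Sum components: V_total = -16.09 + j81.41 V.
Step 3 — Convert to polar: |V_total| = 82.98 V, ∠V_total = 101.2°.

V_total = 82.98∠101.2° V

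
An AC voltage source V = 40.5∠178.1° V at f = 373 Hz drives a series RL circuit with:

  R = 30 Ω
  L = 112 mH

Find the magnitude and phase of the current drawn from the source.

Step 1 — Angular frequency: ω = 2π·f = 2π·373 = 2344 rad/s.
Step 2 — Component impedances:
  R: Z = R = 30 Ω
  L: Z = jωL = j·2344·0.112 = 0 + j262.5 Ω
Step 3 — Series combination: Z_total = R + L = 30 + j262.5 Ω = 264.2∠83.5° Ω.
Step 4 — Source phasor: V = 40.5∠178.1° V = -40.48 + j1.343 V.
Step 5 — Ohm's law: I = V / Z_total = (-40.48 + j1.343) / (30 + j262.5) = -0.01235 + j0.1528 A.
Step 6 — Convert to polar: |I| = 0.1533 A, ∠I = 94.6°.

I = 0.1533∠94.6° A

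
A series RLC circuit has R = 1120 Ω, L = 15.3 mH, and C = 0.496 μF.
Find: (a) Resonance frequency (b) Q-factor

Step 1 — Resonance condition Im(Z)=0 gives ω₀ = 1/√(LC).
Step 2 — ω₀ = 1/√(0.0153·4.96e-07) = 1.148e+04 rad/s.
Step 3 — f₀ = ω₀/(2π) = 1827 Hz.
Step 4 — Series Q: Q = ω₀L/R = 1.148e+04·0.0153/1120 = 0.1568.

(a) f₀ = 1827 Hz  (b) Q = 0.1568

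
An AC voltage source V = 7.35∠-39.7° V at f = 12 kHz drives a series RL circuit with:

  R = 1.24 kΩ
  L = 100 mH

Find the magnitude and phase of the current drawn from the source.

Step 1 — Angular frequency: ω = 2π·f = 2π·1.2e+04 = 7.54e+04 rad/s.
Step 2 — Component impedances:
  R: Z = R = 1240 Ω
  L: Z = jωL = j·7.54e+04·0.1 = 0 + j7540 Ω
Step 3 — Series combination: Z_total = R + L = 1240 + j7540 Ω = 7641∠80.7° Ω.
Step 4 — Source phasor: V = 7.35∠-39.7° V = 5.655 - j4.695 V.
Step 5 — Ohm's law: I = V / Z_total = (5.655 - j4.695) / (1240 + j7540) = -0.0004862 - j0.00083 A.
Step 6 — Convert to polar: |I| = 0.0009619 A, ∠I = -120.4°.

I = 0.0009619∠-120.4° A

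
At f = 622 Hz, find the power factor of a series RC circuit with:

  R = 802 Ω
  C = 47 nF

Step 1 — Angular frequency: ω = 2π·f = 2π·622 = 3908 rad/s.
Step 2 — Component impedances:
  R: Z = R = 802 Ω
  C: Z = 1/(jωC) = -j/(ω·C) = 0 - j5444 Ω
Step 3 — Series combination: Z_total = R + C = 802 - j5444 Ω = 5503∠-81.6° Ω.
Step 4 — Power factor: PF = cos(φ) = Re(Z)/|Z| = 802/5503 = 0.1457.
Step 5 — Type: Im(Z) = -5444 ⇒ leading (phase φ = -81.6°).

PF = 0.1457 (leading, φ = -81.6°)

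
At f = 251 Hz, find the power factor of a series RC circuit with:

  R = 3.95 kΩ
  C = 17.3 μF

Step 1 — Angular frequency: ω = 2π·f = 2π·251 = 1577 rad/s.
Step 2 — Component impedances:
  R: Z = R = 3950 Ω
  C: Z = 1/(jωC) = -j/(ω·C) = 0 - j36.65 Ω
Step 3 — Series combination: Z_total = R + C = 3950 - j36.65 Ω = 3950∠-0.5° Ω.
Step 4 — Power factor: PF = cos(φ) = Re(Z)/|Z| = 3950/3950 = 1.
Step 5 — Type: Im(Z) = -36.65 ⇒ leading (phase φ = -0.5°).

PF = 1 (leading, φ = -0.5°)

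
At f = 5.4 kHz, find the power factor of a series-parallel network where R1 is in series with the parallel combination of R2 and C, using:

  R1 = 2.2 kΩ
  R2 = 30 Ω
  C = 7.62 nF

Step 1 — Angular frequency: ω = 2π·f = 2π·5400 = 3.393e+04 rad/s.
Step 2 — Component impedances:
  R1: Z = R = 2200 Ω
  R2: Z = R = 30 Ω
  C: Z = 1/(jωC) = -j/(ω·C) = 0 - j3868 Ω
Step 3 — Parallel branch: R2 || C = 1/(1/R2 + 1/C) = 30 - j0.2327 Ω.
Step 4 — Series with R1: Z_total = R1 + (R2 || C) = 2230 - j0.2327 Ω = 2230∠-0.0° Ω.
Step 5 — Power factor: PF = cos(φ) = Re(Z)/|Z| = 2230/2230 = 1.
Step 6 — Type: Im(Z) = -0.2327 ⇒ leading (phase φ = -0.0°).

PF = 1 (leading, φ = -0.0°)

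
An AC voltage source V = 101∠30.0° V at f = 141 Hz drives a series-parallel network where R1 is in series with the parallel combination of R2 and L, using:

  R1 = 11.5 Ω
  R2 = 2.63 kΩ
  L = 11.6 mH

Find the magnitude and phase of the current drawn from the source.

Step 1 — Angular frequency: ω = 2π·f = 2π·141 = 885.9 rad/s.
Step 2 — Component impedances:
  R1: Z = R = 11.5 Ω
  R2: Z = R = 2630 Ω
  L: Z = jωL = j·885.9·0.0116 = 0 + j10.28 Ω
Step 3 — Parallel branch: R2 || L = 1/(1/R2 + 1/L) = 0.04016 + j10.28 Ω.
Step 4 — Series with R1: Z_total = R1 + (R2 || L) = 11.54 + j10.28 Ω = 15.45∠41.7° Ω.
Step 5 — Source phasor: V = 101∠30.0° V = 87.47 + j50.5 V.
Step 6 — Ohm's law: I = V / Z_total = (87.47 + j50.5) / (11.54 + j10.28) = 6.401 - j1.324 A.
Step 7 — Convert to polar: |I| = 6.536 A, ∠I = -11.7°.

I = 6.536∠-11.7° A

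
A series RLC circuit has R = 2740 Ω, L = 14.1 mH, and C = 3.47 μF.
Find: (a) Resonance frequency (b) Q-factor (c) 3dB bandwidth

Step 1 — Resonance: ω₀ = 1/√(LC) = 1/√(0.0141·3.47e-06) = 4521 rad/s.
Step 2 — f₀ = ω₀/(2π) = 719.5 Hz.
Step 3 — Series Q: Q = ω₀L/R = 4521·0.0141/2740 = 0.02326.
Step 4 — Bandwidth: Δω = ω₀/Q = 1.943e+05 rad/s; BW = Δω/(2π) = 3.093e+04 Hz.

(a) f₀ = 719.5 Hz  (b) Q = 0.02326  (c) BW = 3.093e+04 Hz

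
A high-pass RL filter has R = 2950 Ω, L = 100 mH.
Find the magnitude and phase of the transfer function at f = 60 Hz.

Step 1 — Angular frequency: ω = 2π·60 = 377 rad/s.
Step 2 — Transfer function: H(jω) = jωL/(R + jωL).
Step 3 — Numerator jωL = j·37.7; denominator R + jωL = 2950 + j37.7.
Step 4 — H = 0.0001633 + j0.01278.
Step 5 — Magnitude: |H| = 0.01278 (-37.9 dB); phase: φ = 89.3°.

|H| = 0.01278 (-37.9 dB), φ = 89.3°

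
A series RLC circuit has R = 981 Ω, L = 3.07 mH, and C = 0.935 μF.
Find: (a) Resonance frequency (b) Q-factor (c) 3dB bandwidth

Step 1 — Resonance condition Im(Z)=0 gives ω₀ = 1/√(LC).
Step 2 — ω₀ = 1/√(0.00307·9.35e-07) = 1.866e+04 rad/s.
Step 3 — f₀ = ω₀/(2π) = 2971 Hz.
Step 4 — Series Q: Q = ω₀L/R = 1.866e+04·0.00307/981 = 0.05841.
Step 5 — 3dB bandwidth: Δω = ω₀/Q = 3.195e+05 rad/s; BW = Δω/(2π) = 5.086e+04 Hz.

(a) f₀ = 2971 Hz  (b) Q = 0.05841  (c) BW = 5.086e+04 Hz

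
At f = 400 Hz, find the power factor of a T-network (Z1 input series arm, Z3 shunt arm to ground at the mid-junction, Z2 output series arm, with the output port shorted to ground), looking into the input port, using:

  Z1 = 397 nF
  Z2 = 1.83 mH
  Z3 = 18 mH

Step 1 — Angular frequency: ω = 2π·f = 2π·400 = 2513 rad/s.
Step 2 — Component impedances:
  Z1: Z = 1/(jωC) = -j/(ω·C) = 0 - j1002 Ω
  Z2: Z = jωL = j·2513·0.00183 = 0 + j4.599 Ω
  Z3: Z = jωL = j·2513·0.018 = 0 + j45.24 Ω
Step 3 — With the output port shorted to ground, the output series arm Z2 runs from the junction to ground; the shunt arm Z3 also runs from the junction to ground. They appear in parallel: Z3 || Z2 = 0 + j4.175 Ω.
Step 4 — Series with input arm Z1: Z_in = Z1 + (Z3 || Z2) = 0 - j998.1 Ω = 998.1∠-90.0° Ω.
Step 5 — Power factor: PF = cos(φ) = Re(Z)/|Z| = 0/998.1 = 0.
Step 6 — Type: Im(Z) = -998.1 ⇒ leading (phase φ = -90.0°).

PF = 0 (leading, φ = -90.0°)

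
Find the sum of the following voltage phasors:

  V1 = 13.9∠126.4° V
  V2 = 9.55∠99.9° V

Step 1 — Convert each phasor to rectangular form:
  V1 = 13.9·(cos(126.4°) + j·sin(126.4°)) = -8.249 + j11.19 V
  V2 = 9.55·(cos(99.9°) + j·sin(99.9°)) = -1.642 + j9.408 V
Step 2 — Sum components: V_total = -9.89 + j20.6 V.
Step 3 — Convert to polar: |V_total| = 22.85 V, ∠V_total = 115.7°.

V_total = 22.85∠115.7° V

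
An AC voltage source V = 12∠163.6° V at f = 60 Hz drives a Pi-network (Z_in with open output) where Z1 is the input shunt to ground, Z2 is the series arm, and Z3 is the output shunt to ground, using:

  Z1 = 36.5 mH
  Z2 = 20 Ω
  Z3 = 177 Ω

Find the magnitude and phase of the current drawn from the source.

Step 1 — Angular frequency: ω = 2π·f = 2π·60 = 377 rad/s.
Step 2 — Component impedances:
  Z1: Z = jωL = j·377·0.0365 = 0 + j13.76 Ω
  Z2: Z = R = 20 Ω
  Z3: Z = R = 177 Ω
Step 3 — With open output, the series arm Z2 and the output shunt Z3 appear in series to ground: Z2 + Z3 = 197 Ω.
Step 4 — Parallel with input shunt Z1: Z_in = Z1 || (Z2 + Z3) = 0.9565 + j13.69 Ω = 13.73∠86.0° Ω.
Step 5 — Source phasor: V = 12∠163.6° V = -11.51 + j3.388 V.
Step 6 — Ohm's law: I = V / Z_total = (-11.51 + j3.388) / (0.9565 + j13.69) = 0.1878 + j0.8538 A.
Step 7 — Convert to polar: |I| = 0.8742 A, ∠I = 77.6°.

I = 0.8742∠77.6° A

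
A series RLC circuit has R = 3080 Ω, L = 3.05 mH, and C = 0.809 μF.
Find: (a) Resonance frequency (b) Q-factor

Step 1 — Resonance condition Im(Z)=0 gives ω₀ = 1/√(LC).
Step 2 — ω₀ = 1/√(0.00305·8.09e-07) = 2.013e+04 rad/s.
Step 3 — f₀ = ω₀/(2π) = 3204 Hz.
Step 4 — Series Q: Q = ω₀L/R = 2.013e+04·0.00305/3080 = 0.01994.

(a) f₀ = 3204 Hz  (b) Q = 0.01994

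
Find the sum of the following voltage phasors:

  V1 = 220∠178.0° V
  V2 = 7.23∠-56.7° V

Step 1 — Convert each phasor to rectangular form:
  V1 = 220·(cos(178.0°) + j·sin(178.0°)) = -219.9 + j7.678 V
  V2 = 7.23·(cos(-56.7°) + j·sin(-56.7°)) = 3.969 - j6.043 V
Step 2 — Sum components: V_total = -215.9 + j1.635 V.
Step 3 — Convert to polar: |V_total| = 215.9 V, ∠V_total = 179.6°.

V_total = 215.9∠179.6° V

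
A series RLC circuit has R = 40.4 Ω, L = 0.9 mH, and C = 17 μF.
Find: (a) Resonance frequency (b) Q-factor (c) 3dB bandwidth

Step 1 — Resonance condition Im(Z)=0 gives ω₀ = 1/√(LC).
Step 2 — ω₀ = 1/√(0.0009·1.7e-05) = 8085 rad/s.
Step 3 — f₀ = ω₀/(2π) = 1287 Hz.
Step 4 — Series Q: Q = ω₀L/R = 8085·0.0009/40.4 = 0.1801.
Step 5 — 3dB bandwidth: Δω = ω₀/Q = 4.489e+04 rad/s; BW = Δω/(2π) = 7144 Hz.

(a) f₀ = 1287 Hz  (b) Q = 0.1801  (c) BW = 7144 Hz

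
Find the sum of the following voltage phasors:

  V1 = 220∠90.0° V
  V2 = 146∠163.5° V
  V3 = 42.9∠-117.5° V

Step 1 — Convert each phasor to rectangular form:
  V1 = 220·(cos(90.0°) + j·sin(90.0°)) = 0 + j220 V
  V2 = 146·(cos(163.5°) + j·sin(163.5°)) = -140 + j41.47 V
  V3 = 42.9·(cos(-117.5°) + j·sin(-117.5°)) = -19.81 - j38.05 V
Step 2 — Sum components: V_total = -159.8 + j223.4 V.
Step 3 — Convert to polar: |V_total| = 274.7 V, ∠V_total = 125.6°.

V_total = 274.7∠125.6° V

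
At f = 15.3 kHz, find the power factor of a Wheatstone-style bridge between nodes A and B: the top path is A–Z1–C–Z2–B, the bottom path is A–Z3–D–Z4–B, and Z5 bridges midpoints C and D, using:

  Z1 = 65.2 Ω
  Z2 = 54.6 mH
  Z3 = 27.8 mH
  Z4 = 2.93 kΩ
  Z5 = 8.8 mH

Step 1 — Angular frequency: ω = 2π·f = 2π·1.53e+04 = 9.613e+04 rad/s.
Step 2 — Component impedances:
  Z1: Z = R = 65.2 Ω
  Z2: Z = jωL = j·9.613e+04·0.0546 = 0 + j5249 Ω
  Z3: Z = jωL = j·9.613e+04·0.0278 = 0 + j2672 Ω
  Z4: Z = R = 2930 Ω
  Z5: Z = jωL = j·9.613e+04·0.0088 = 0 + j846 Ω
Step 3 — Bridge requires nodal analysis (the Z5 bridge couples midpoints C and D, so the two paths cannot be reduced to a simple series/parallel combination). Setting node B to ground and injecting 1 A at node A, the 3-node admittance system at A, C, D solves to V_A = Z_AB = 1909 + j1491 Ω = 2422∠38.0° Ω.
Step 4 — Power factor: PF = cos(φ) = Re(Z)/|Z| = 1908.9/2422.5 = 0.788.
Step 5 — Type: Im(Z) = 1491 ⇒ lagging (phase φ = 38.0°).

PF = 0.788 (lagging, φ = 38.0°)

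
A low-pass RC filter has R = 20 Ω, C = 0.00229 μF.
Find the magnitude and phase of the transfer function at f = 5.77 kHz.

Step 1 — Angular frequency: ω = 2π·5770 = 3.625e+04 rad/s.
Step 2 — Transfer function: H(jω) = 1/(1 + jωRC).
Step 3 — Denominator: 1 + jωRC = 1 + j·3.625e+04·20·2.29e-09 = 1 + j0.00166.
Step 4 — H = 1 - j0.00166.
Step 5 — Magnitude: |H| = 1 (-0.0 dB); phase: φ = -0.1°.

|H| = 1 (-0.0 dB), φ = -0.1°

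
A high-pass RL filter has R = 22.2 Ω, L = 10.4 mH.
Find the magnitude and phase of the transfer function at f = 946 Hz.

Step 1 — Angular frequency: ω = 2π·946 = 5944 rad/s.
Step 2 — Transfer function: H(jω) = jωL/(R + jωL).
Step 3 — Numerator jωL = j·61.82; denominator R + jωL = 22.2 + j61.82.
Step 4 — H = 0.8858 + j0.3181.
Step 5 — Magnitude: |H| = 0.9411 (-0.5 dB); phase: φ = 19.8°.

|H| = 0.9411 (-0.5 dB), φ = 19.8°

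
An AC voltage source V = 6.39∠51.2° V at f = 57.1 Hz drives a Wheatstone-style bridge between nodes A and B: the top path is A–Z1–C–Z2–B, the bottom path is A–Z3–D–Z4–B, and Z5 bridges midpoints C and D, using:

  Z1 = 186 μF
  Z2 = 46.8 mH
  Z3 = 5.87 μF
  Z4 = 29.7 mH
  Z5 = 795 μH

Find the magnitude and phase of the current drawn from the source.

Step 1 — Angular frequency: ω = 2π·f = 2π·57.1 = 358.8 rad/s.
Step 2 — Component impedances:
  Z1: Z = 1/(jωC) = -j/(ω·C) = 0 - j14.99 Ω
  Z2: Z = jωL = j·358.8·0.0468 = 0 + j16.79 Ω
  Z3: Z = 1/(jωC) = -j/(ω·C) = 0 - j474.8 Ω
  Z4: Z = jωL = j·358.8·0.0297 = 0 + j10.66 Ω
  Z5: Z = jωL = j·358.8·0.000795 = 0 + j0.2852 Ω
Step 3 — Bridge requires nodal analysis (the Z5 bridge couples midpoints C and D, so the two paths cannot be reduced to a simple series/parallel combination). Setting node B to ground and injecting 1 A at node A, the 3-node admittance system at A, C, D solves to V_A = Z_AB = 0 - j7.913 Ω = 7.913∠-90.0° Ω.
Step 4 — Source phasor: V = 6.39∠51.2° V = 4.004 + j4.98 V.
Step 5 — Ohm's law: I = V / Z_total = (4.004 + j4.98) / (0 - j7.913) = -0.6293 + j0.506 A.
Step 6 — Convert to polar: |I| = 0.8075 A, ∠I = 141.2°.

I = 0.8075∠141.2° A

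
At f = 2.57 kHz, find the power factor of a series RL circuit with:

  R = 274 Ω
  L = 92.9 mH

Step 1 — Angular frequency: ω = 2π·f = 2π·2570 = 1.615e+04 rad/s.
Step 2 — Component impedances:
  R: Z = R = 274 Ω
  L: Z = jωL = j·1.615e+04·0.0929 = 0 + j1500 Ω
Step 3 — Series combination: Z_total = R + L = 274 + j1500 Ω = 1525∠79.6° Ω.
Step 4 — Power factor: PF = cos(φ) = Re(Z)/|Z| = 274/1525 = 0.1797.
Step 5 — Type: Im(Z) = 1500 ⇒ lagging (phase φ = 79.6°).

PF = 0.1797 (lagging, φ = 79.6°)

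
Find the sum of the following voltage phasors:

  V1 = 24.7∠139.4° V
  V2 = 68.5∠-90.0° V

Step 1 — Convert each phasor to rectangular form:
  V1 = 24.7·(cos(139.4°) + j·sin(139.4°)) = -18.75 + j16.07 V
  V2 = 68.5·(cos(-90.0°) + j·sin(-90.0°)) = 0 - j68.5 V
Step 2 — Sum components: V_total = -18.75 - j52.43 V.
Step 3 — Convert to polar: |V_total| = 55.68 V, ∠V_total = -109.7°.

V_total = 55.68∠-109.7° V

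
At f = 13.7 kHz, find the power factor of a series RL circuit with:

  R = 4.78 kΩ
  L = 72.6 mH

Step 1 — Angular frequency: ω = 2π·f = 2π·1.37e+04 = 8.608e+04 rad/s.
Step 2 — Component impedances:
  R: Z = R = 4780 Ω
  L: Z = jωL = j·8.608e+04·0.0726 = 0 + j6249 Ω
Step 3 — Series combination: Z_total = R + L = 4780 + j6249 Ω = 7868∠52.6° Ω.
Step 4 — Power factor: PF = cos(φ) = Re(Z)/|Z| = 4780/7868 = 0.6075.
Step 5 — Type: Im(Z) = 6249 ⇒ lagging (phase φ = 52.6°).

PF = 0.6075 (lagging, φ = 52.6°)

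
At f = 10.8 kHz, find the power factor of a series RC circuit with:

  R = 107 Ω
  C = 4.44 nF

Step 1 — Angular frequency: ω = 2π·f = 2π·1.08e+04 = 6.786e+04 rad/s.
Step 2 — Component impedances:
  R: Z = R = 107 Ω
  C: Z = 1/(jωC) = -j/(ω·C) = 0 - j3319 Ω
Step 3 — Series combination: Z_total = R + C = 107 - j3319 Ω = 3321∠-88.2° Ω.
Step 4 — Power factor: PF = cos(φ) = Re(Z)/|Z| = 107/3321 = 0.03222.
Step 5 — Type: Im(Z) = -3319 ⇒ leading (phase φ = -88.2°).

PF = 0.03222 (leading, φ = -88.2°)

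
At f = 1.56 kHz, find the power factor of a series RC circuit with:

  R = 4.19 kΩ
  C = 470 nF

Step 1 — Angular frequency: ω = 2π·f = 2π·1560 = 9802 rad/s.
Step 2 — Component impedances:
  R: Z = R = 4190 Ω
  C: Z = 1/(jωC) = -j/(ω·C) = 0 - j217.1 Ω
Step 3 — Series combination: Z_total = R + C = 4190 - j217.1 Ω = 4196∠-3.0° Ω.
Step 4 — Power factor: PF = cos(φ) = Re(Z)/|Z| = 4190/4195.6 = 0.9987.
Step 5 — Type: Im(Z) = -217.1 ⇒ leading (phase φ = -3.0°).

PF = 0.9987 (leading, φ = -3.0°)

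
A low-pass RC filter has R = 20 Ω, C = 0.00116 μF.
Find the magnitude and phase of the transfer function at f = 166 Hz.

Step 1 — Angular frequency: ω = 2π·166 = 1043 rad/s.
Step 2 — Transfer function: H(jω) = 1/(1 + jωRC).
Step 3 — Denominator: 1 + jωRC = 1 + j·1043·20·1.16e-09 = 1 + j2.42e-05.
Step 4 — H = 1 - j2.42e-05.
Step 5 — Magnitude: |H| = 1 (-0.0 dB); phase: φ = -0.0°.

|H| = 1 (-0.0 dB), φ = -0.0°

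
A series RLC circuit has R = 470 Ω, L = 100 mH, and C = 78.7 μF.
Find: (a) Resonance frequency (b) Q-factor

Step 1 — Resonance condition Im(Z)=0 gives ω₀ = 1/√(LC).
Step 2 — ω₀ = 1/√(0.1·7.87e-05) = 356.5 rad/s.
Step 3 — f₀ = ω₀/(2π) = 56.73 Hz.
Step 4 — Series Q: Q = ω₀L/R = 356.5·0.1/470 = 0.07584.

(a) f₀ = 56.73 Hz  (b) Q = 0.07584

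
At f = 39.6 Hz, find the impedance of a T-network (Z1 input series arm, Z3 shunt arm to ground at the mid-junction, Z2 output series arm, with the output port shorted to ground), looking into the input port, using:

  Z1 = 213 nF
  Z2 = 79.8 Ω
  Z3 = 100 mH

Step 1 — Angular frequency: ω = 2π·f = 2π·39.6 = 248.8 rad/s.
Step 2 — Component impedances:
  Z1: Z = 1/(jωC) = -j/(ω·C) = 0 - j1.887e+04 Ω
  Z2: Z = R = 79.8 Ω
  Z3: Z = jωL = j·248.8·0.1 = 0 + j24.88 Ω
Step 3 — With the output port shorted to ground, the output series arm Z2 runs from the junction to ground; the shunt arm Z3 also runs from the junction to ground. They appear in parallel: Z3 || Z2 = 7.071 + j22.68 Ω.
Step 4 — Series with input arm Z1: Z_in = Z1 + (Z3 || Z2) = 7.071 - j1.885e+04 Ω = 1.885e+04∠-90.0° Ω.

Z = 7.071 - j1.885e+04 Ω = 1.885e+04∠-90.0° Ω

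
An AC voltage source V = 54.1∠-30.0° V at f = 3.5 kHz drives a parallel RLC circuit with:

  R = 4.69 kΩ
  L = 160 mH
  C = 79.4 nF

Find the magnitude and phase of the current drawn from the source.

Step 1 — Angular frequency: ω = 2π·f = 2π·3500 = 2.199e+04 rad/s.
Step 2 — Component impedances:
  R: Z = R = 4690 Ω
  L: Z = jωL = j·2.199e+04·0.16 = 0 + j3519 Ω
  C: Z = 1/(jωC) = -j/(ω·C) = 0 - j572.7 Ω
Step 3 — Parallel combination: 1/Z_total = 1/R + 1/L + 1/C; Z_total = 97.69 - j669.8 Ω = 676.9∠-81.7° Ω.
Step 4 — Source phasor: V = 54.1∠-30.0° V = 46.85 - j27.05 V.
Step 5 — Ohm's law: I = V / Z_total = (46.85 - j27.05) / (97.69 - j669.8) = 0.04953 + j0.06272 A.
Step 6 — Convert to polar: |I| = 0.07993 A, ∠I = 51.7°.

I = 0.07993∠51.7° A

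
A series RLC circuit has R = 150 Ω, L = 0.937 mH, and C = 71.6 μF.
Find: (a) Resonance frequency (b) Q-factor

Step 1 — Resonance condition Im(Z)=0 gives ω₀ = 1/√(LC).
Step 2 — ω₀ = 1/√(0.000937·7.16e-05) = 3861 rad/s.
Step 3 — f₀ = ω₀/(2π) = 614.5 Hz.
Step 4 — Series Q: Q = ω₀L/R = 3861·0.000937/150 = 0.02412.

(a) f₀ = 614.5 Hz  (b) Q = 0.02412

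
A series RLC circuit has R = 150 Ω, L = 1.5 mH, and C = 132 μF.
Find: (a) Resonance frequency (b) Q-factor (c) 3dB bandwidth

Step 1 — Resonance: ω₀ = 1/√(LC) = 1/√(0.0015·0.000132) = 2247 rad/s.
Step 2 — f₀ = ω₀/(2π) = 357.7 Hz.
Step 3 — Series Q: Q = ω₀L/R = 2247·0.0015/150 = 0.02247.
Step 4 — Bandwidth: Δω = ω₀/Q = 1e+05 rad/s; BW = Δω/(2π) = 1.592e+04 Hz.

(a) f₀ = 357.7 Hz  (b) Q = 0.02247  (c) BW = 1.592e+04 Hz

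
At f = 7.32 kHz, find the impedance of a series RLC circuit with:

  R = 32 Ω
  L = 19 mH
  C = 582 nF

Step 1 — Angular frequency: ω = 2π·f = 2π·7320 = 4.599e+04 rad/s.
Step 2 — Component impedances:
  R: Z = R = 32 Ω
  L: Z = jωL = j·4.599e+04·0.019 = 0 + j873.9 Ω
  C: Z = 1/(jωC) = -j/(ω·C) = 0 - j37.36 Ω
Step 3 — Series combination: Z_total = R + L + C = 32 + j836.5 Ω = 837.1∠87.8° Ω.

Z = 32 + j836.5 Ω = 837.1∠87.8° Ω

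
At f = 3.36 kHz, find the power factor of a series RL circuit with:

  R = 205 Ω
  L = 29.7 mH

Step 1 — Angular frequency: ω = 2π·f = 2π·3360 = 2.111e+04 rad/s.
Step 2 — Component impedances:
  R: Z = R = 205 Ω
  L: Z = jωL = j·2.111e+04·0.0297 = 0 + j627 Ω
Step 3 — Series combination: Z_total = R + L = 205 + j627 Ω = 659.7∠71.9° Ω.
Step 4 — Power factor: PF = cos(φ) = Re(Z)/|Z| = 205/659.67 = 0.3108.
Step 5 — Type: Im(Z) = 627 ⇒ lagging (phase φ = 71.9°).

PF = 0.3108 (lagging, φ = 71.9°)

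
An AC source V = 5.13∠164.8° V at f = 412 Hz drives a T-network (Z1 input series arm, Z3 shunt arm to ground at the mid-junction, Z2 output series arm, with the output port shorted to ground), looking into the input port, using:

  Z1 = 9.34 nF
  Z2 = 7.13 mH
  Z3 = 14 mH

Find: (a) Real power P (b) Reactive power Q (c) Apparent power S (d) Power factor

Step 1 — Angular frequency: ω = 2π·f = 2π·412 = 2589 rad/s.
Step 2 — Component impedances:
  Z1: Z = 1/(jωC) = -j/(ω·C) = 0 - j4.136e+04 Ω
  Z2: Z = jωL = j·2589·0.00713 = 0 + j18.46 Ω
  Z3: Z = jωL = j·2589·0.014 = 0 + j36.24 Ω
Step 3 — With the output port shorted to ground, the output series arm Z2 runs from the junction to ground; the shunt arm Z3 also runs from the junction to ground. They appear in parallel: Z3 || Z2 = 0 + j12.23 Ω.
Step 4 — Series with input arm Z1: Z_in = Z1 + (Z3 || Z2) = 0 - j4.135e+04 Ω = 4.135e+04∠-90.0° Ω.
Step 5 — Source phasor: V = 5.13∠164.8° V = -4.951 + j1.345 V.
Step 6 — Current: I = V / Z = -3.253e-05 - j0.0001197 A = 0.0001241∠-105.2° A.
Step 7 — Complex power: S = V·I* = 0 - j0.0006365 VA.
Step 8 — Real power: P = Re(S) = 0 W.
Step 9 — Reactive power: Q = Im(S) = -0.0006365 VAR.
Step 10 — Apparent power: |S| = 0.0006365 VA.
Step 11 — Power factor: PF = P/|S| = 0 (leading).

(a) P = 0 W  (b) Q = -0.0006365 VAR  (c) S = 0.0006365 VA  (d) PF = 0 (leading)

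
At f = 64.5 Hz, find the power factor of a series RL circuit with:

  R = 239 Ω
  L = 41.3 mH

Step 1 — Angular frequency: ω = 2π·f = 2π·64.5 = 405.3 rad/s.
Step 2 — Component impedances:
  R: Z = R = 239 Ω
  L: Z = jωL = j·405.3·0.0413 = 0 + j16.74 Ω
Step 3 — Series combination: Z_total = R + L = 239 + j16.74 Ω = 239.6∠4.0° Ω.
Step 4 — Power factor: PF = cos(φ) = Re(Z)/|Z| = 239/239.585 = 0.9976.
Step 5 — Type: Im(Z) = 16.74 ⇒ lagging (phase φ = 4.0°).

PF = 0.9976 (lagging, φ = 4.0°)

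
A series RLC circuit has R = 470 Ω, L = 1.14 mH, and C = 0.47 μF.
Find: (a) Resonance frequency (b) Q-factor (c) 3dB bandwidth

Step 1 — Resonance condition Im(Z)=0 gives ω₀ = 1/√(LC).
Step 2 — ω₀ = 1/√(0.00114·4.7e-07) = 4.32e+04 rad/s.
Step 3 — f₀ = ω₀/(2π) = 6876 Hz.
Step 4 — Series Q: Q = ω₀L/R = 4.32e+04·0.00114/470 = 0.1048.
Step 5 — 3dB bandwidth: Δω = ω₀/Q = 4.123e+05 rad/s; BW = Δω/(2π) = 6.562e+04 Hz.

(a) f₀ = 6876 Hz  (b) Q = 0.1048  (c) BW = 6.562e+04 Hz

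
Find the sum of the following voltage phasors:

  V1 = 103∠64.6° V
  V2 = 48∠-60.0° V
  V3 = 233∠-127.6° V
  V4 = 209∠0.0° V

Step 1 — Convert each phasor to rectangular form:
  V1 = 103·(cos(64.6°) + j·sin(64.6°)) = 44.18 + j93.04 V
  V2 = 48·(cos(-60.0°) + j·sin(-60.0°)) = 24 - j41.57 V
  V3 = 233·(cos(-127.6°) + j·sin(-127.6°)) = -142.2 - j184.6 V
  V4 = 209·(cos(0.0°) + j·sin(0.0°)) = 209 V
Step 2 — Sum components: V_total = 135 - j133.1 V.
Step 3 — Convert to polar: |V_total| = 189.6 V, ∠V_total = -44.6°.

V_total = 189.6∠-44.6° V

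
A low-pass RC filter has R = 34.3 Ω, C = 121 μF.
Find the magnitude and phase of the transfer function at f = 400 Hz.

Step 1 — Angular frequency: ω = 2π·400 = 2513 rad/s.
Step 2 — Transfer function: H(jω) = 1/(1 + jωRC).
Step 3 — Denominator: 1 + jωRC = 1 + j·2513·34.3·0.000121 = 1 + j10.43.
Step 4 — H = 0.009107 - j0.095.
Step 5 — Magnitude: |H| = 0.09543 (-20.4 dB); phase: φ = -84.5°.

|H| = 0.09543 (-20.4 dB), φ = -84.5°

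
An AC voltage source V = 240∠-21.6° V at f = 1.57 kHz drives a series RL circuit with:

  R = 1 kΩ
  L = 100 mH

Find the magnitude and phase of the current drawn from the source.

Step 1 — Angular frequency: ω = 2π·f = 2π·1570 = 9865 rad/s.
Step 2 — Component impedances:
  R: Z = R = 1000 Ω
  L: Z = jωL = j·9865·0.1 = 0 + j986.5 Ω
Step 3 — Series combination: Z_total = R + L = 1000 + j986.5 Ω = 1405∠44.6° Ω.
Step 4 — Source phasor: V = 240∠-21.6° V = 223.1 - j88.35 V.
Step 5 — Ohm's law: I = V / Z_total = (223.1 - j88.35) / (1000 + j986.5) = 0.06892 - j0.1563 A.
Step 6 — Convert to polar: |I| = 0.1709 A, ∠I = -66.2°.

I = 0.1709∠-66.2° A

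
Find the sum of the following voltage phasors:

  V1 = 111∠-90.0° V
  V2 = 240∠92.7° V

Step 1 — Convert each phasor to rectangular form:
  V1 = 111·(cos(-90.0°) + j·sin(-90.0°)) = 0 - j111 V
  V2 = 240·(cos(92.7°) + j·sin(92.7°)) = -11.31 + j239.7 V
Step 2 — Sum components: V_total = -11.31 + j128.7 V.
Step 3 — Convert to polar: |V_total| = 129.2 V, ∠V_total = 95.0°.

V_total = 129.2∠95.0° V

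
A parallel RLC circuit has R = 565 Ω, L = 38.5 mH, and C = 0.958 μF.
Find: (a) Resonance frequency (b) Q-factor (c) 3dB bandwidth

Step 1 — Resonance: ω₀ = 1/√(LC) = 1/√(0.0385·9.58e-07) = 5207 rad/s.
Step 2 — f₀ = ω₀/(2π) = 828.7 Hz.
Step 3 — Parallel Q: Q = R/(ω₀L) = 565/(5207·0.0385) = 2.818.
Step 4 — Bandwidth: Δω = ω₀/Q = 1848 rad/s; BW = Δω/(2π) = 294 Hz.

(a) f₀ = 828.7 Hz  (b) Q = 2.818  (c) BW = 294 Hz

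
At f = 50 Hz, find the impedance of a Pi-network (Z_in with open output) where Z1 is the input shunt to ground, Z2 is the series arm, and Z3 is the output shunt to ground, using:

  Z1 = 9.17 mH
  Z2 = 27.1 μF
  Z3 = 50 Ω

Step 1 — Angular frequency: ω = 2π·f = 2π·50 = 314.2 rad/s.
Step 2 — Component impedances:
  Z1: Z = jωL = j·314.2·0.00917 = 0 + j2.881 Ω
  Z2: Z = 1/(jωC) = -j/(ω·C) = 0 - j117.5 Ω
  Z3: Z = R = 50 Ω
Step 3 — With open output, the series arm Z2 and the output shunt Z3 appear in series to ground: Z2 + Z3 = 50 - j117.5 Ω.
Step 4 — Parallel with input shunt Z1: Z_in = Z1 || (Z2 + Z3) = 0.02655 + j2.942 Ω = 2.942∠89.5° Ω.

Z = 0.02655 + j2.942 Ω = 2.942∠89.5° Ω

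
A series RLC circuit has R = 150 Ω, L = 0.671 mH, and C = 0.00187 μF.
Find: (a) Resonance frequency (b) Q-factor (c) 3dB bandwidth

Step 1 — Resonance: ω₀ = 1/√(LC) = 1/√(0.000671·1.87e-09) = 8.927e+05 rad/s.
Step 2 — f₀ = ω₀/(2π) = 1.421e+05 Hz.
Step 3 — Series Q: Q = ω₀L/R = 8.927e+05·0.000671/150 = 3.993.
Step 4 — Bandwidth: Δω = ω₀/Q = 2.235e+05 rad/s; BW = Δω/(2π) = 3.558e+04 Hz.

(a) f₀ = 1.421e+05 Hz  (b) Q = 3.993  (c) BW = 3.558e+04 Hz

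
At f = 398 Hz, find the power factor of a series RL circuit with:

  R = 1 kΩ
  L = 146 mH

Step 1 — Angular frequency: ω = 2π·f = 2π·398 = 2501 rad/s.
Step 2 — Component impedances:
  R: Z = R = 1000 Ω
  L: Z = jωL = j·2501·0.146 = 0 + j365.1 Ω
Step 3 — Series combination: Z_total = R + L = 1000 + j365.1 Ω = 1065∠20.1° Ω.
Step 4 — Power factor: PF = cos(φ) = Re(Z)/|Z| = 1000/1064.5658 = 0.9394.
Step 5 — Type: Im(Z) = 365.1 ⇒ lagging (phase φ = 20.1°).

PF = 0.9394 (lagging, φ = 20.1°)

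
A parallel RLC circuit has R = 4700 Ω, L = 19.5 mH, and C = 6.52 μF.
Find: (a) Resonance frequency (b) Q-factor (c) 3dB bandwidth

Step 1 — Resonance: ω₀ = 1/√(LC) = 1/√(0.0195·6.52e-06) = 2805 rad/s.
Step 2 — f₀ = ω₀/(2π) = 446.4 Hz.
Step 3 — Parallel Q: Q = R/(ω₀L) = 4700/(2805·0.0195) = 85.94.
Step 4 — Bandwidth: Δω = ω₀/Q = 32.63 rad/s; BW = Δω/(2π) = 5.194 Hz.

(a) f₀ = 446.4 Hz  (b) Q = 85.94  (c) BW = 5.194 Hz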